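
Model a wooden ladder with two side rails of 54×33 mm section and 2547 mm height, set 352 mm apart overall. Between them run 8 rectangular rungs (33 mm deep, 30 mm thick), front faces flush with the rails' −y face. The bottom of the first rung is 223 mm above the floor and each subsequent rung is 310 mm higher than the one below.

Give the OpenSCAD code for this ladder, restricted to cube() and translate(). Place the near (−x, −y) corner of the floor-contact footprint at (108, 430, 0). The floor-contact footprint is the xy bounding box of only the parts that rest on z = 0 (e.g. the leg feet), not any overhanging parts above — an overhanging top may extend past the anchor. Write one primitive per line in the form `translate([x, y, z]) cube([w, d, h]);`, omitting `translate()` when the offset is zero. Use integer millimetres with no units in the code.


translate([108, 430, 0]) cube([54, 33, 2547]);
translate([406, 430, 0]) cube([54, 33, 2547]);
translate([162, 430, 223]) cube([244, 33, 30]);
translate([162, 430, 533]) cube([244, 33, 30]);
translate([162, 430, 843]) cube([244, 33, 30]);
translate([162, 430, 1153]) cube([244, 33, 30]);
translate([162, 430, 1463]) cube([244, 33, 30]);
translate([162, 430, 1773]) cube([244, 33, 30]);
translate([162, 430, 2083]) cube([244, 33, 30]);
translate([162, 430, 2393]) cube([244, 33, 30]);


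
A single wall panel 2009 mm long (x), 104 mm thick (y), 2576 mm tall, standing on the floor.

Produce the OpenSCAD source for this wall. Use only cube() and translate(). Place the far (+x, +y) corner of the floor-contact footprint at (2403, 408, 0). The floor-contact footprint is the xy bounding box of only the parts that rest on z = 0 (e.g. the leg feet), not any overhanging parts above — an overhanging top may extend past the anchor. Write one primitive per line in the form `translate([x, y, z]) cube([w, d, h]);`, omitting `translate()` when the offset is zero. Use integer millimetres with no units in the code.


translate([394, 304, 0]) cube([2009, 104, 2576]);


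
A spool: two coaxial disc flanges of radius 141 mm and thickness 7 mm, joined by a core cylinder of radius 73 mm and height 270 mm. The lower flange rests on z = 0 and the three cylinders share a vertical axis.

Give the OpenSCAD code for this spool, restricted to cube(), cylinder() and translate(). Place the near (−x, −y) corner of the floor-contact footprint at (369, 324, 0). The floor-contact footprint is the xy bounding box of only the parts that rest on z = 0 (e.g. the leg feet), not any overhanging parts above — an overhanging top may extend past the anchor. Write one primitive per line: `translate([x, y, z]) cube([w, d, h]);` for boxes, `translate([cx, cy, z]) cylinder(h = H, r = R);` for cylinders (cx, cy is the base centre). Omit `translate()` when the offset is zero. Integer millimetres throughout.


translate([510, 465, 0]) cylinder(h = 7, r = 141);
translate([510, 465, 7]) cylinder(h = 270, r = 73);
translate([510, 465, 277]) cylinder(h = 7, r = 141);


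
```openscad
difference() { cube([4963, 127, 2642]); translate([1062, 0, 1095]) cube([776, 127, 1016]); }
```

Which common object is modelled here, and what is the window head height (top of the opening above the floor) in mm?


A wall with a window opening. The window head height is 2111 mm.

A wall with a rectangular opening subtracted — a window. Sill at z = 1095, opening 1016 mm tall, so the head is at 1095 + 1016 = 2111 mm.


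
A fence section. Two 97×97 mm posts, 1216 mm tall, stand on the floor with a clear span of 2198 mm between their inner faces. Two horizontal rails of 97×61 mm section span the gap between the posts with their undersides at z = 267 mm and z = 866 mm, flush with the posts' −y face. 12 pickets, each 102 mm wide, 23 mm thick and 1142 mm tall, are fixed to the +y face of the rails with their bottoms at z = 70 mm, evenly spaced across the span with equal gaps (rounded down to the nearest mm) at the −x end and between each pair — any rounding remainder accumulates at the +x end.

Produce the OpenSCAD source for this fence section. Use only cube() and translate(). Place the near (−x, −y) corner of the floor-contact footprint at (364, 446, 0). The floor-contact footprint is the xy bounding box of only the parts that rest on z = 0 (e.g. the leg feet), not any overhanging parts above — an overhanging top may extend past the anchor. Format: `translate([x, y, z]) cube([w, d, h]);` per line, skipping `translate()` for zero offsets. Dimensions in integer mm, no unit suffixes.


translate([364, 446, 0]) cube([97, 97, 1216]);
translate([2659, 446, 0]) cube([97, 97, 1216]);
translate([461, 446, 267]) cube([2198, 97, 61]);
translate([461, 446, 866]) cube([2198, 97, 61]);
translate([535, 543, 70]) cube([102, 23, 1142]);
translate([711, 543, 70]) cube([102, 23, 1142]);
translate([887, 543, 70]) cube([102, 23, 1142]);
translate([1063, 543, 70]) cube([102, 23, 1142]);
translate([1239, 543, 70]) cube([102, 23, 1142]);
translate([1415, 543, 70]) cube([102, 23, 1142]);
translate([1591, 543, 70]) cube([102, 23, 1142]);
translate([1767, 543, 70]) cube([102, 23, 1142]);
translate([1943, 543, 70]) cube([102, 23, 1142]);
translate([2119, 543, 70]) cube([102, 23, 1142]);
translate([2295, 543, 70]) cube([102, 23, 1142]);
translate([2471, 543, 70]) cube([102, 23, 1142]);


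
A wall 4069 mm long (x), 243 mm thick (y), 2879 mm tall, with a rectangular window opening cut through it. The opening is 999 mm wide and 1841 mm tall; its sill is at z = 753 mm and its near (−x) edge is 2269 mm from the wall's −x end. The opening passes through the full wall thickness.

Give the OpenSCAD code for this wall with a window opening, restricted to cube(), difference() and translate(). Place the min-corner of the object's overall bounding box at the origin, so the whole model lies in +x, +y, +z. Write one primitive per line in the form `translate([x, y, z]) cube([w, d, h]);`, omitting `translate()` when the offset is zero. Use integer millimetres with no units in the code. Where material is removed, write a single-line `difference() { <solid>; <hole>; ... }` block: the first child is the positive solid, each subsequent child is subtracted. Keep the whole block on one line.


difference() { cube([4069, 243, 2879]); translate([2269, 0, 753]) cube([999, 243, 1841]); }


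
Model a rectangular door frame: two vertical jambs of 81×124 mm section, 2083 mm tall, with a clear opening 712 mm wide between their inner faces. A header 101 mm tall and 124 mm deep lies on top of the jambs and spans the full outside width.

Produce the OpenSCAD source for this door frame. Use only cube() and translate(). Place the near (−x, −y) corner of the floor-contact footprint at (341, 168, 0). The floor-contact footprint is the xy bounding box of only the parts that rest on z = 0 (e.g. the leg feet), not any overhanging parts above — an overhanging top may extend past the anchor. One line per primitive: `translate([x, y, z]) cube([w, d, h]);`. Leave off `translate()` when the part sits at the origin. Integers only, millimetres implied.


translate([341, 168, 0]) cube([81, 124, 2083]);
translate([1134, 168, 0]) cube([81, 124, 2083]);
translate([341, 168, 2083]) cube([874, 124, 101]);


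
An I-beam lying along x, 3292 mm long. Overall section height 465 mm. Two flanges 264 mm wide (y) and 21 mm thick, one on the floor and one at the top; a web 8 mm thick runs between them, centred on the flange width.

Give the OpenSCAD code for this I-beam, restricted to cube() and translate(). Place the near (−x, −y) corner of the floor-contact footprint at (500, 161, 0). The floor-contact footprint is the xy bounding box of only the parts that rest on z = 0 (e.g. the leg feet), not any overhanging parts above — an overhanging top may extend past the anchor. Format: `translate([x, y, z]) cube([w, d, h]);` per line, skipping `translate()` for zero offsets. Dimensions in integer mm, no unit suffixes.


translate([500, 161, 0]) cube([3292, 264, 21]);
translate([500, 289, 21]) cube([3292, 8, 423]);
translate([500, 161, 444]) cube([3292, 264, 21]);


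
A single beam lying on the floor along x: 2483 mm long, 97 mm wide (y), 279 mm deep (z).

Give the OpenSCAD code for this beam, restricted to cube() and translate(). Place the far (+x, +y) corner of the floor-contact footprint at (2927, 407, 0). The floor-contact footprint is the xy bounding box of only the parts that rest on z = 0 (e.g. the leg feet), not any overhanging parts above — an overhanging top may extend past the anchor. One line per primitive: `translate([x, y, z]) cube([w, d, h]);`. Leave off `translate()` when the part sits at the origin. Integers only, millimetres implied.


translate([444, 310, 0]) cube([2483, 97, 279]);


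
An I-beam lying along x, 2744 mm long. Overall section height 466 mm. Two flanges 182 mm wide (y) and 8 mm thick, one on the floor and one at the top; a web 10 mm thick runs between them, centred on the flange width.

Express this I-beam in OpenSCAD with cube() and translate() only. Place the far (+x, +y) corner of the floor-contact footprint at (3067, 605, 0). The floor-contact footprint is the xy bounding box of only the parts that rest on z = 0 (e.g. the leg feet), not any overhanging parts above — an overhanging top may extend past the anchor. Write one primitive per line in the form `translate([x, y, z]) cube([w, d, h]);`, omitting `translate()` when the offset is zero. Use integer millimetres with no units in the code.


translate([323, 423, 0]) cube([2744, 182, 8]);
translate([323, 509, 8]) cube([2744, 10, 450]);
translate([323, 423, 458]) cube([2744, 182, 8]);


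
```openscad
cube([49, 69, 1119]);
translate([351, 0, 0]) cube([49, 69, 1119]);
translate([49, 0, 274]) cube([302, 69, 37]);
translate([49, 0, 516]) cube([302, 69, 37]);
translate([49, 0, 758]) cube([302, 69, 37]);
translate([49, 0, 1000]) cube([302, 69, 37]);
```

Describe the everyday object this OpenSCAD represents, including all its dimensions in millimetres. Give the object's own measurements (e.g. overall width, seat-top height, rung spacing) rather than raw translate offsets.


A straight ladder. Two 49×69 mm vertical rails, 1119 mm tall, stand 400 mm apart (outside-to-outside) with their front faces coplanar on the −y side. 4 rungs, each 69 mm deep and 37 mm tall, span between the inner faces of the rails, front faces flush with the rails. The lowest rung's underside is at z = 274 mm and rungs are spaced 242 mm apart (underside to underside).


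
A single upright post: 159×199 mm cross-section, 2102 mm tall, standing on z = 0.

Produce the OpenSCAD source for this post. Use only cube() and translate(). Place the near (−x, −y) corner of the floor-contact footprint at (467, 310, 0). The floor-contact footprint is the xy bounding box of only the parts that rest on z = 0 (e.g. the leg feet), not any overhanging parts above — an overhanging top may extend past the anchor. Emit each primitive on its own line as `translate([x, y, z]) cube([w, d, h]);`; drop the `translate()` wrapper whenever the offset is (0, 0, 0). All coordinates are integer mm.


translate([467, 310, 0]) cube([159, 199, 2102]);


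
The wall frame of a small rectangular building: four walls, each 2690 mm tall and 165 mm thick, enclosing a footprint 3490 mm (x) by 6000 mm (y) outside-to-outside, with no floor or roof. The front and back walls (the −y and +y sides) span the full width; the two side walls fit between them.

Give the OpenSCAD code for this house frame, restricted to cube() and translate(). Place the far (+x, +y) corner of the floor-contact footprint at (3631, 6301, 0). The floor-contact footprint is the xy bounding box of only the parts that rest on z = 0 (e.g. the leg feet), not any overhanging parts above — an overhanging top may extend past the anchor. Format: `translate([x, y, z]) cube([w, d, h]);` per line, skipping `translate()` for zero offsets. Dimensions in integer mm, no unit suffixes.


translate([141, 301, 0]) cube([3490, 165, 2690]);
translate([141, 6136, 0]) cube([3490, 165, 2690]);
translate([141, 466, 0]) cube([165, 5670, 2690]);
translate([3466, 466, 0]) cube([165, 5670, 2690]);


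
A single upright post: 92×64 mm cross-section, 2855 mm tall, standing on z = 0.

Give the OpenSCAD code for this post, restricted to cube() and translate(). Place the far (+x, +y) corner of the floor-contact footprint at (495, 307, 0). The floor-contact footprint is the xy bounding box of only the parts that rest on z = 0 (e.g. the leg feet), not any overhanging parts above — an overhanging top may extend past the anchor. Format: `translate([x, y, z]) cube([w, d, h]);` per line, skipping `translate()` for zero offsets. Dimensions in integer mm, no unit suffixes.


translate([403, 243, 0]) cube([92, 64, 2855]);


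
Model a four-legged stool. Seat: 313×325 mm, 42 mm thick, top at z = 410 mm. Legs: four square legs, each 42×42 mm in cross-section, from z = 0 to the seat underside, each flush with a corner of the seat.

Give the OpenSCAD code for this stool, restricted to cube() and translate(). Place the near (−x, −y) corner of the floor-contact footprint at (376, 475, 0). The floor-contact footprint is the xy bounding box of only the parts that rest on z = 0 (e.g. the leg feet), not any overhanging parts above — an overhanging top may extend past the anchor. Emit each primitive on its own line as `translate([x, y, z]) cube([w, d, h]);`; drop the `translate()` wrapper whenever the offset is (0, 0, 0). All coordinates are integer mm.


// leg_h = 410 - 42 = 368
translate([376, 475, 368]) cube([313, 325, 42]);
translate([376, 475, 0]) cube([42, 42, 368]);
translate([647, 475, 0]) cube([42, 42, 368]);
translate([376, 758, 0]) cube([42, 42, 368]);
translate([647, 758, 0]) cube([42, 42, 368]);


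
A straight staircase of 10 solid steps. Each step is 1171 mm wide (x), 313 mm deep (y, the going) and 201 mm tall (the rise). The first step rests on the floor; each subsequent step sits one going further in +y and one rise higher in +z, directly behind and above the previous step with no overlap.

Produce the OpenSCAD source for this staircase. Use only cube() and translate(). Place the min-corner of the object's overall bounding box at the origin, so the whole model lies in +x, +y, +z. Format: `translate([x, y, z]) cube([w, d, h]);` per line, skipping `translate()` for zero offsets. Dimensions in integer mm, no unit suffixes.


cube([1171, 313, 201]);
translate([0, 313, 201]) cube([1171, 313, 201]);
translate([0, 626, 402]) cube([1171, 313, 201]);
translate([0, 939, 603]) cube([1171, 313, 201]);
translate([0, 1252, 804]) cube([1171, 313, 201]);
translate([0, 1565, 1005]) cube([1171, 313, 201]);
translate([0, 1878, 1206]) cube([1171, 313, 201]);
translate([0, 2191, 1407]) cube([1171, 313, 201]);
translate([0, 2504, 1608]) cube([1171, 313, 201]);
translate([0, 2817, 1809]) cube([1171, 313, 201]);


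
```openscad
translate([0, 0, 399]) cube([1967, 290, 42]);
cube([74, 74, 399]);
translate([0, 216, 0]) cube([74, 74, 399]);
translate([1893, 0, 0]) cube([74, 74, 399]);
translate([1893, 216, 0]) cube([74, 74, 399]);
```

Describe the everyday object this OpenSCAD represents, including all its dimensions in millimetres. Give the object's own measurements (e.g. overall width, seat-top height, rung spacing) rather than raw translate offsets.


A long wooden bench with a 1967 mm (x) × 290 mm (y) seat, 42 mm thick, its top surface 441 mm above the floor. Four 74 mm square legs at the seat corners, flush with the edges, run from z = 0 to the seat underside.


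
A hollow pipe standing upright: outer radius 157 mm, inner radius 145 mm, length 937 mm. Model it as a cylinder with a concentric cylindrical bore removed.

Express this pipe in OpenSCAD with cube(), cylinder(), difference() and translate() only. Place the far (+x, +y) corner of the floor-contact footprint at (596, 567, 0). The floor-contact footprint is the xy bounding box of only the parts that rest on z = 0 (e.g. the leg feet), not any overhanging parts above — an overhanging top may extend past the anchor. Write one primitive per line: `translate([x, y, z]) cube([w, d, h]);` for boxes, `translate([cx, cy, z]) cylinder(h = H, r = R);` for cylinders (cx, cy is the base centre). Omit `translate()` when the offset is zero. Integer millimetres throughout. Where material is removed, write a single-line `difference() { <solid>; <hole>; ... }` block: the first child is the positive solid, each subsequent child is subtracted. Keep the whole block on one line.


difference() { translate([439, 410, 0]) cylinder(h = 937, r = 157); translate([439, 410, 0]) cylinder(h = 937, r = 145); }


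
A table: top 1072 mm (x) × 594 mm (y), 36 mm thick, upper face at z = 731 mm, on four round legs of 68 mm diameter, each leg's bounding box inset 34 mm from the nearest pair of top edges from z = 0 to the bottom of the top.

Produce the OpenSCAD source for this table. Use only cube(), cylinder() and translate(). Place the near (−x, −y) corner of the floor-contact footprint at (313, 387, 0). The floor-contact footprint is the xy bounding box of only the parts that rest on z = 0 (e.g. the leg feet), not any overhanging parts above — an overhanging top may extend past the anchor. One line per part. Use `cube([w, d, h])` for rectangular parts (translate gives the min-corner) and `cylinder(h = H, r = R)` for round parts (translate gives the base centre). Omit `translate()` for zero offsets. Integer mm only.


translate([279, 353, 695]) cube([1072, 594, 36]);
translate([347, 421, 0]) cylinder(h = 695, r = 34);
translate([1283, 421, 0]) cylinder(h = 695, r = 34);
translate([347, 879, 0]) cylinder(h = 695, r = 34);
translate([1283, 879, 0]) cylinder(h = 695, r = 34);


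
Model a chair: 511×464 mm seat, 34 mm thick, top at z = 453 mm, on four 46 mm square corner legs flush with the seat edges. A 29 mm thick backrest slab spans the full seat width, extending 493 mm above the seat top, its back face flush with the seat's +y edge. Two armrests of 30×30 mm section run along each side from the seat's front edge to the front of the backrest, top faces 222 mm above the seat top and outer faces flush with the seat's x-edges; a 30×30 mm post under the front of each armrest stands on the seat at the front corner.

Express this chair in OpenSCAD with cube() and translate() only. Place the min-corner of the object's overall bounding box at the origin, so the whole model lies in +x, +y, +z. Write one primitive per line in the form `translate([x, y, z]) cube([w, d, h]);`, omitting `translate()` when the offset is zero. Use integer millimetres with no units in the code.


translate([0, 0, 419]) cube([511, 464, 34]);
cube([46, 46, 419]);
translate([465, 0, 0]) cube([46, 46, 419]);
translate([0, 418, 0]) cube([46, 46, 419]);
translate([465, 418, 0]) cube([46, 46, 419]);
translate([0, 435, 453]) cube([511, 29, 493]);
translate([0, 0, 645]) cube([30, 435, 30]);
translate([481, 0, 645]) cube([30, 435, 30]);
translate([0, 0, 453]) cube([30, 30, 192]);
translate([481, 0, 453]) cube([30, 30, 192]);


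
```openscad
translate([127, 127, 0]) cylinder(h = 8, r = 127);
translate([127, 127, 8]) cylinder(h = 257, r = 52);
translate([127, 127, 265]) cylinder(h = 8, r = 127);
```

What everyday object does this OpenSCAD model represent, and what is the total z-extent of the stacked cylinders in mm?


A spool. The overall height is 273 mm.

Three coaxial cylinders, large–small–large — a spool. Two 8 mm flanges and a 257 mm core give 8 + 257 + 8 = 273 mm.


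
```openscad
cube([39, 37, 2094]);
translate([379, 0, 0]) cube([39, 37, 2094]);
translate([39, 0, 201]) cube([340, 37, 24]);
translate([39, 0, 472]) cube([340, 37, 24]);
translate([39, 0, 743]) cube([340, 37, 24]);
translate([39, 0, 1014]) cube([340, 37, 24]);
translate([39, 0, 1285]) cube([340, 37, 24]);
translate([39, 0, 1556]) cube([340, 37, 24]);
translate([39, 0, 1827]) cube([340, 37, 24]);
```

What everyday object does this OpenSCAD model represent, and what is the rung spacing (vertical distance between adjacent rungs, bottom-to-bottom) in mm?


A ladder. The rung spacing is 271 mm.

Two tall 39×37 posts with 7 short bars between them — a ladder. Adjacent rungs sit at z = 201 and z = 472, so the spacing is 472 − 201 = 271 mm.


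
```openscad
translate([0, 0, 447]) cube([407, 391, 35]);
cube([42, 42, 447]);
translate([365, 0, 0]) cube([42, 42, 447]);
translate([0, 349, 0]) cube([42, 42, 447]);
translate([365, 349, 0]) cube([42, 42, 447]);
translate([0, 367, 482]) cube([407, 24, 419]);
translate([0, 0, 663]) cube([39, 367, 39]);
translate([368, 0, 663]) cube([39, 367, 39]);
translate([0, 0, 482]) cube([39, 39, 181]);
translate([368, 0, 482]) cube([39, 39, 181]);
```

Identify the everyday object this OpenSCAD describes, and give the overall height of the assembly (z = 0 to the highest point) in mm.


A chair. The overall height is 901 mm.

A slab on four corner posts with a tall panel at the back — a chair. The seat slab sits at z = 447 with thickness 35, and the 419 mm backrest starts at the seat top, so the overall height is 447 + 35 + 419 = 901 mm.


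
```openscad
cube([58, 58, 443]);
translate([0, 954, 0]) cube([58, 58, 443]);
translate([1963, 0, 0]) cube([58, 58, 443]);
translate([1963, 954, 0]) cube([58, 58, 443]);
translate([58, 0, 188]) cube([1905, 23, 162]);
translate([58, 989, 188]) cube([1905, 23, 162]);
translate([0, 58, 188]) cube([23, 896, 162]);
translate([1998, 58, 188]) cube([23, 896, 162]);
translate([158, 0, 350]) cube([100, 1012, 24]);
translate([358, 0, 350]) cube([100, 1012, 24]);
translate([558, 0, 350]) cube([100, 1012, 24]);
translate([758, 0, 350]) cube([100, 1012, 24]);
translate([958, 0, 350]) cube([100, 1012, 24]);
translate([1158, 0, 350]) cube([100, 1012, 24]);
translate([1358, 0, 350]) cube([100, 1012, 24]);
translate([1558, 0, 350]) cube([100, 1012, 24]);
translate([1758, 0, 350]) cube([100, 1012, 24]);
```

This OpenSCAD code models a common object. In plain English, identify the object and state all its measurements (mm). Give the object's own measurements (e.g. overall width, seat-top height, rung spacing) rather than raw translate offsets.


A bed frame 2021 mm long (x) by 1012 mm wide (y). Four 58×58 mm corner posts, 443 mm tall, at the corners of the footprint. Four rails of 23 mm thickness and 162 mm height run between adjacent posts with their undersides at z = 188 mm, their outer faces flush with the outside of the frame (the two x-running rails run between the posts' inner faces; the two y-running rails run between the posts' inner faces). 9 slats, each 100 mm wide (x) and 24 mm thick, lie across the top of the two x-running rails, running the full 1012 mm width of the frame in y; along x they sit between the end posts with a 100 mm gap after the −x posts and between neighbouring slats, leaving 105 mm before the +x posts.


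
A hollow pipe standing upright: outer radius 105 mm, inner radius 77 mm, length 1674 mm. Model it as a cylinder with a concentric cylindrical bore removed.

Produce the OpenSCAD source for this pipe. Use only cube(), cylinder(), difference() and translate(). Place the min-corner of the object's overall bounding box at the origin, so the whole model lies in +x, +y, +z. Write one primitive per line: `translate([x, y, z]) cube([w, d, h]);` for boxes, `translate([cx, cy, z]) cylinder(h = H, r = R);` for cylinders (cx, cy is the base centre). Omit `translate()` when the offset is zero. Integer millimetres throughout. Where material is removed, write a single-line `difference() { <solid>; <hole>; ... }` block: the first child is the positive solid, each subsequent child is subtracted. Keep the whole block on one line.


difference() { translate([105, 105, 0]) cylinder(h = 1674, r = 105); translate([105, 105, 0]) cylinder(h = 1674, r = 77); }


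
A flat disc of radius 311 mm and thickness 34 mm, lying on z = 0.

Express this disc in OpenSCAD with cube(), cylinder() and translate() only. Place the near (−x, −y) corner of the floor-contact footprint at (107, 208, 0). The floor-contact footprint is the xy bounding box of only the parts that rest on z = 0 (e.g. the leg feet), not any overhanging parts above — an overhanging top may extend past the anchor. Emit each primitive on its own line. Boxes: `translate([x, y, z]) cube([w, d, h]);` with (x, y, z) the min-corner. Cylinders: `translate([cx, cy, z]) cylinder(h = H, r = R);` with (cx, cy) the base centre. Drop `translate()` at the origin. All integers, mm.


translate([418, 519, 0]) cylinder(h = 34, r = 311);


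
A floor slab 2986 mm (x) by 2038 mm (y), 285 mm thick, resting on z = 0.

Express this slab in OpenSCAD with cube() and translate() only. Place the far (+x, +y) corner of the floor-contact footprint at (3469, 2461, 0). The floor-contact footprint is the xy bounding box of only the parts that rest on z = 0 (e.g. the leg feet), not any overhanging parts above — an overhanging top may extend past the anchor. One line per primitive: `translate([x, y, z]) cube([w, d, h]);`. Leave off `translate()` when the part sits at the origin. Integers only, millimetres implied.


translate([483, 423, 0]) cube([2986, 2038, 285]);


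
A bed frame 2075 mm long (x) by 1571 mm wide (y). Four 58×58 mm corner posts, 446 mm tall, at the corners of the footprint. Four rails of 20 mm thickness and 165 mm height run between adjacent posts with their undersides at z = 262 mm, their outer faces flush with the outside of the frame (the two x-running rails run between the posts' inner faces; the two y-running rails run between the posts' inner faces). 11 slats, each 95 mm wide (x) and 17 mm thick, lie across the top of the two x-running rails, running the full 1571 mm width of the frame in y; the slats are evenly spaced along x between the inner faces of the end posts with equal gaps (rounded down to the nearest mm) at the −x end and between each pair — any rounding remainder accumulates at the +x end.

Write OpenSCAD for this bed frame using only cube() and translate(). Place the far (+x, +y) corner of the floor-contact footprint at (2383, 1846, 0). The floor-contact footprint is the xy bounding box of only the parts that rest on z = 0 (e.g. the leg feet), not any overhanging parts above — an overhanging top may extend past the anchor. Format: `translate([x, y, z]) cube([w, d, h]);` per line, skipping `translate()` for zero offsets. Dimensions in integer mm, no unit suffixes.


translate([308, 275, 0]) cube([58, 58, 446]);
translate([308, 1788, 0]) cube([58, 58, 446]);
translate([2325, 275, 0]) cube([58, 58, 446]);
translate([2325, 1788, 0]) cube([58, 58, 446]);
translate([366, 275, 262]) cube([1959, 20, 165]);
translate([366, 1826, 262]) cube([1959, 20, 165]);
translate([308, 333, 262]) cube([20, 1455, 165]);
translate([2363, 333, 262]) cube([20, 1455, 165]);
translate([442, 275, 427]) cube([95, 1571, 17]);
translate([613, 275, 427]) cube([95, 1571, 17]);
translate([784, 275, 427]) cube([95, 1571, 17]);
translate([955, 275, 427]) cube([95, 1571, 17]);
translate([1126, 275, 427]) cube([95, 1571, 17]);
translate([1297, 275, 427]) cube([95, 1571, 17]);
translate([1468, 275, 427]) cube([95, 1571, 17]);
translate([1639, 275, 427]) cube([95, 1571, 17]);
translate([1810, 275, 427]) cube([95, 1571, 17]);
translate([1981, 275, 427]) cube([95, 1571, 17]);
translate([2152, 275, 427]) cube([95, 1571, 17]);


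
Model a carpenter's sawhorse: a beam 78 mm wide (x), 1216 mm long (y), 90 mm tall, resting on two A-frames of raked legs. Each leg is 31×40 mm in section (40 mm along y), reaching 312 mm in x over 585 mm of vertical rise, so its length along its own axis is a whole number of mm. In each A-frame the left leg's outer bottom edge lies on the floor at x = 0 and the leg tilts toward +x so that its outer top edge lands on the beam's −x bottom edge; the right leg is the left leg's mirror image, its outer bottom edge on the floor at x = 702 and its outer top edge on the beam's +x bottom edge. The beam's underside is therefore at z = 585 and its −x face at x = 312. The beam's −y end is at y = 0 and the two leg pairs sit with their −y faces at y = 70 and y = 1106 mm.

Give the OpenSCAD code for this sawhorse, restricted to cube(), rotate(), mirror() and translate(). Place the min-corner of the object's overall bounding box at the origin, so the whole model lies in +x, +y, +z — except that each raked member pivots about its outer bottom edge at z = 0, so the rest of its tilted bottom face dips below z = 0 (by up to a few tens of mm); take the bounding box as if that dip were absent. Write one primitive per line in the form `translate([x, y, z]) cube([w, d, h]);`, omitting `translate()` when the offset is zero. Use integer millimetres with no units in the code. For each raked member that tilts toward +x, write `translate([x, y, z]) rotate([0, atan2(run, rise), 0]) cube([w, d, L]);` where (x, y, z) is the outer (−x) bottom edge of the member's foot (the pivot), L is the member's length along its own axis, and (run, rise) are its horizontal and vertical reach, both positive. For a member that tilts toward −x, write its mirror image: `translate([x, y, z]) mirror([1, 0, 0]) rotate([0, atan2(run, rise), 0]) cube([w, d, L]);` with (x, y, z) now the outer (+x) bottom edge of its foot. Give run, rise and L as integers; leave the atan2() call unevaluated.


translate([312, 0, 585]) cube([78, 1216, 90]);
translate([0, 70, 0]) rotate([0, atan2(312, 585), 0]) cube([31, 40, 663]);
translate([702, 70, 0]) mirror([1, 0, 0]) rotate([0, atan2(312, 585), 0]) cube([31, 40, 663]);
translate([0, 1106, 0]) rotate([0, atan2(312, 585), 0]) cube([31, 40, 663]);
translate([702, 1106, 0]) mirror([1, 0, 0]) rotate([0, atan2(312, 585), 0]) cube([31, 40, 663]);


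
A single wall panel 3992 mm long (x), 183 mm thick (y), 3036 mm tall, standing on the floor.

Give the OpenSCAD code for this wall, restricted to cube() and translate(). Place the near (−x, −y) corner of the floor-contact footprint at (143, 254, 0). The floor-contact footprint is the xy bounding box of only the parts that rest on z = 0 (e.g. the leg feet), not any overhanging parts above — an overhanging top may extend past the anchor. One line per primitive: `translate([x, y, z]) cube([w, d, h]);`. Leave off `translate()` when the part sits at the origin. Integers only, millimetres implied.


translate([143, 254, 0]) cube([3992, 183, 3036]);


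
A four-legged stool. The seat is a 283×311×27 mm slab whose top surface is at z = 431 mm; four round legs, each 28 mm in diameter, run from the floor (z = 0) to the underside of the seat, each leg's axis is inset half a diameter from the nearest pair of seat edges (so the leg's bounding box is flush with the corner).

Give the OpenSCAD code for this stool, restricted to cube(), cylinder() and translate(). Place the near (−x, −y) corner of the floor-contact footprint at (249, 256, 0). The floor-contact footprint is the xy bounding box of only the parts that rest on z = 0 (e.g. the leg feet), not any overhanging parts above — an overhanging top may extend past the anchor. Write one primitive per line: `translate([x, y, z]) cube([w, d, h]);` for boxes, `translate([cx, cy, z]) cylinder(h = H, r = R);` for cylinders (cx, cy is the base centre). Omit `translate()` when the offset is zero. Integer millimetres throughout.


// leg_h = 431 - 27 = 404
translate([249, 256, 404]) cube([283, 311, 27]);
translate([263, 270, 0]) cylinder(h = 404, r = 14);
translate([518, 270, 0]) cylinder(h = 404, r = 14);
translate([263, 553, 0]) cylinder(h = 404, r = 14);
translate([518, 553, 0]) cylinder(h = 404, r = 14);


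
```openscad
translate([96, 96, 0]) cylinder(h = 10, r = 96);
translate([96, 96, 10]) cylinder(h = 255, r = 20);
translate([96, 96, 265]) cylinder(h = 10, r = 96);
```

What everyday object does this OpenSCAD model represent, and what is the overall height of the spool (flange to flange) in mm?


A spool. The overall height is 275 mm.

Three coaxial cylinders, large–small–large — a spool. Two 10 mm flanges and a 255 mm core give 10 + 255 + 10 = 275 mm.


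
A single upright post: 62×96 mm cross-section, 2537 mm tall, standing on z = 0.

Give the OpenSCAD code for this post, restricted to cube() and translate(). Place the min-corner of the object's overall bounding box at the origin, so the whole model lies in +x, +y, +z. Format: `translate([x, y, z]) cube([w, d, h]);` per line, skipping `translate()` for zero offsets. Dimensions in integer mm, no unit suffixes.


cube([62, 96, 2537]);


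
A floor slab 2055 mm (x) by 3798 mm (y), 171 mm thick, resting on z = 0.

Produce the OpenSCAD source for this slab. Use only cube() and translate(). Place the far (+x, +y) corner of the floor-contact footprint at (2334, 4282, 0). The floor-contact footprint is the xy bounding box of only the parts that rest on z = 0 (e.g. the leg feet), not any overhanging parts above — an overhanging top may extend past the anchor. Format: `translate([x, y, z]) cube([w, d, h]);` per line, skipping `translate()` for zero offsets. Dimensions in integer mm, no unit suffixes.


translate([279, 484, 0]) cube([2055, 3798, 171]);


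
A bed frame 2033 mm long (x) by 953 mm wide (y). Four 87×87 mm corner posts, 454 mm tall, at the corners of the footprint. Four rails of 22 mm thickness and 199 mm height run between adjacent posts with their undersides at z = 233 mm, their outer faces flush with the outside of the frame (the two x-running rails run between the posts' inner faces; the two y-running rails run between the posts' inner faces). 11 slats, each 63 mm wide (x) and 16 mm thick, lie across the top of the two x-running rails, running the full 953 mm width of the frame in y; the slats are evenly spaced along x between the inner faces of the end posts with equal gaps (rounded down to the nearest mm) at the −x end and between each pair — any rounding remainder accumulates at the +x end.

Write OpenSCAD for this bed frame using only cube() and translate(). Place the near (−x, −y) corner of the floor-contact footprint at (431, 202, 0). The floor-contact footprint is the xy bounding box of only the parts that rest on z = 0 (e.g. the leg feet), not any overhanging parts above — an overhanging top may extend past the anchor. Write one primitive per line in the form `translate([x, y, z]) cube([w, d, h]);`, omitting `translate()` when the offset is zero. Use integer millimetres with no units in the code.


translate([431, 202, 0]) cube([87, 87, 454]);
translate([431, 1068, 0]) cube([87, 87, 454]);
translate([2377, 202, 0]) cube([87, 87, 454]);
translate([2377, 1068, 0]) cube([87, 87, 454]);
translate([518, 202, 233]) cube([1859, 22, 199]);
translate([518, 1133, 233]) cube([1859, 22, 199]);
translate([431, 289, 233]) cube([22, 779, 199]);
translate([2442, 289, 233]) cube([22, 779, 199]);
translate([615, 202, 432]) cube([63, 953, 16]);
translate([775, 202, 432]) cube([63, 953, 16]);
translate([935, 202, 432]) cube([63, 953, 16]);
translate([1095, 202, 432]) cube([63, 953, 16]);
translate([1255, 202, 432]) cube([63, 953, 16]);
translate([1415, 202, 432]) cube([63, 953, 16]);
translate([1575, 202, 432]) cube([63, 953, 16]);
translate([1735, 202, 432]) cube([63, 953, 16]);
translate([1895, 202, 432]) cube([63, 953, 16]);
translate([2055, 202, 432]) cube([63, 953, 16]);
translate([2215, 202, 432]) cube([63, 953, 16]);


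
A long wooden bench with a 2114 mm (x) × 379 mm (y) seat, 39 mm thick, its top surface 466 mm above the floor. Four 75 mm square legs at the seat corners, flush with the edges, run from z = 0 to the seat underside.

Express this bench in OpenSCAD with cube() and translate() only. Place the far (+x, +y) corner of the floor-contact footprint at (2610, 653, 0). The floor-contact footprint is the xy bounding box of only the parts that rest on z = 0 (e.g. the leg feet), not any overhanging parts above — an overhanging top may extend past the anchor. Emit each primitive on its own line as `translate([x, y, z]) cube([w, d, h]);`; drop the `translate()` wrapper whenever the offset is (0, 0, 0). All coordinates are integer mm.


translate([496, 274, 427]) cube([2114, 379, 39]);
translate([496, 274, 0]) cube([75, 75, 427]);
translate([496, 578, 0]) cube([75, 75, 427]);
translate([2535, 274, 0]) cube([75, 75, 427]);
translate([2535, 578, 0]) cube([75, 75, 427]);


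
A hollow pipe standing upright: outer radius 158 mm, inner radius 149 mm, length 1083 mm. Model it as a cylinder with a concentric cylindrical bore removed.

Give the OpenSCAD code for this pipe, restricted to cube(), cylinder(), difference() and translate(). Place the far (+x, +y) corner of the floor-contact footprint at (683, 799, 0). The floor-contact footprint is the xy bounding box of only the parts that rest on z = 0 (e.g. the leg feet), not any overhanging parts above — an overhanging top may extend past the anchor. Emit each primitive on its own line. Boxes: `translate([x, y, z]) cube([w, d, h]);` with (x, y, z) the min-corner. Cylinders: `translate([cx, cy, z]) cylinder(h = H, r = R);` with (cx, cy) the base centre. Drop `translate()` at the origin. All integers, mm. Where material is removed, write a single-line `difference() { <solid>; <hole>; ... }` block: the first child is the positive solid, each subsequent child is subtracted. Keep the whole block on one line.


difference() { translate([525, 641, 0]) cylinder(h = 1083, r = 158); translate([525, 641, 0]) cylinder(h = 1083, r = 149); }


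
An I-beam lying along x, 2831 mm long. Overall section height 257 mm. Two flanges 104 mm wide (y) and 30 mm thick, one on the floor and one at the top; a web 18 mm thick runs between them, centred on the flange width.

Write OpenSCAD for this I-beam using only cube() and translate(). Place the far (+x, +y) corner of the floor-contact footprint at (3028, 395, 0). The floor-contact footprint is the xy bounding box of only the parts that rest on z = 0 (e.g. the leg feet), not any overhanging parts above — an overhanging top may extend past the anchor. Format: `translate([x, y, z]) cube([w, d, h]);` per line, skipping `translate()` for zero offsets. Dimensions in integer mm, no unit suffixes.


translate([197, 291, 0]) cube([2831, 104, 30]);
translate([197, 334, 30]) cube([2831, 18, 197]);
translate([197, 291, 227]) cube([2831, 104, 30]);


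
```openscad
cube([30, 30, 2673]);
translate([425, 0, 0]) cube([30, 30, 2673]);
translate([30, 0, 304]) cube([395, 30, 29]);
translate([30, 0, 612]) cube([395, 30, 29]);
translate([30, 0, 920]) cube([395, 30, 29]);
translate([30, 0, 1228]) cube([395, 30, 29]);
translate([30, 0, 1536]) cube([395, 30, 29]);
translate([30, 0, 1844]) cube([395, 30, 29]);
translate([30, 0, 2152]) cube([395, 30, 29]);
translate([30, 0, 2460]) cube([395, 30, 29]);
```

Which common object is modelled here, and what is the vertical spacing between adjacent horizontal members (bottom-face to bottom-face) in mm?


A ladder. The rung spacing is 308 mm.

Two tall 30×30 posts with 8 short bars between them — a ladder. Adjacent rungs sit at z = 304 and z = 612, so the spacing is 612 − 304 = 308 mm.


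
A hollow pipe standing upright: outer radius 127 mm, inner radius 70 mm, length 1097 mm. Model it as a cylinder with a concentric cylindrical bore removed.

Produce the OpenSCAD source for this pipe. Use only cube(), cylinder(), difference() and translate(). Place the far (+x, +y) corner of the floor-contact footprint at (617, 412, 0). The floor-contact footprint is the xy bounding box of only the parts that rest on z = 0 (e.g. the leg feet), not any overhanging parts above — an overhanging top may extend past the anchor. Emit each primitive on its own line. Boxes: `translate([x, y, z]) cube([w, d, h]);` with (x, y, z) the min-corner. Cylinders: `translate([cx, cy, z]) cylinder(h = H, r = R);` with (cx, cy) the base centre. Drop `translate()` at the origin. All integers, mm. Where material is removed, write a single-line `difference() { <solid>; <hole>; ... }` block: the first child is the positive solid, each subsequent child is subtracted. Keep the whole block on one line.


difference() { translate([490, 285, 0]) cylinder(h = 1097, r = 127); translate([490, 285, 0]) cylinder(h = 1097, r = 70); }


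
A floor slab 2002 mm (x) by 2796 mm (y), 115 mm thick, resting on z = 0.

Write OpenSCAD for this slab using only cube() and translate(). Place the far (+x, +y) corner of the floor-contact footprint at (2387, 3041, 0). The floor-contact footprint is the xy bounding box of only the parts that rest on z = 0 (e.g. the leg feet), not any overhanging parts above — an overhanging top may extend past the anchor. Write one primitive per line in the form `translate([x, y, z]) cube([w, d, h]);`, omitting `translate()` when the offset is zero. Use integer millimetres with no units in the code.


translate([385, 245, 0]) cube([2002, 2796, 115]);
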